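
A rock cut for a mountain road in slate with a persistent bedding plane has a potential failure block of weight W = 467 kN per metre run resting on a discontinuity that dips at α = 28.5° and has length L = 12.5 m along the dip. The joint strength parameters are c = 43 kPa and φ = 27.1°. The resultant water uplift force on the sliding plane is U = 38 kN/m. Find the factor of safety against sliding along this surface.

Resolving the block weight along and normal to the plane and applying the Mohr–Coulomb strength on the joint:
N' = W cosα − U = 467·cos28.5° − 38 = 372.4 kN/m
Driving force T = W sinα = 467·sin28.5° = 222.8 kN/m
Resisting force R = c·L + N'·tanφ = 43·12.5 + 372.4·tan27.1° = 537.5 + 190.6 = 728.1 kN/m
FS = R / T = 728.1 / 222.8 = 3.267

FS = 3.27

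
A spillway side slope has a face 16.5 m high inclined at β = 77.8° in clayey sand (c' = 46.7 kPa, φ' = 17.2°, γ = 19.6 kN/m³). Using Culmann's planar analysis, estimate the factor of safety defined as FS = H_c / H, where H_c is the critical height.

H_c = (4c'/γ) · sinβ cosφ' / [1 − cos(β − φ')]
    = (4·46.7/19.6) · sin77.8°·cos17.2° / [1 − cos60.6°]
    = 9.531 · 0.9337 / 0.5091 = 17.48 m
FS = H_c / H = 17.48 / 16.5 = 1.059

FS = 1.06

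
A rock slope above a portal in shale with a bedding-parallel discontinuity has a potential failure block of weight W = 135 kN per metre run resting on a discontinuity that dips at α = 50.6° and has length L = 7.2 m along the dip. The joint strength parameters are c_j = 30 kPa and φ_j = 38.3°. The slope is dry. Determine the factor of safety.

Resolving the block weight along and normal to the plane and applying the Mohr–Coulomb strength on the joint:
N' = W cosα = 135·cos50.6° = 85.7 kN/m
Driving force T = W sinα = 135·sin50.6° = 104.3 kN/m
Resisting force R = c_j·L + N'·tanφ_j = 30·7.2 + 85.7·tan38.3° = 216.0 + 67.7 = 283.7 kN/m
FS = R / T = 283.7 / 104.3 = 2.719

FS = 2.72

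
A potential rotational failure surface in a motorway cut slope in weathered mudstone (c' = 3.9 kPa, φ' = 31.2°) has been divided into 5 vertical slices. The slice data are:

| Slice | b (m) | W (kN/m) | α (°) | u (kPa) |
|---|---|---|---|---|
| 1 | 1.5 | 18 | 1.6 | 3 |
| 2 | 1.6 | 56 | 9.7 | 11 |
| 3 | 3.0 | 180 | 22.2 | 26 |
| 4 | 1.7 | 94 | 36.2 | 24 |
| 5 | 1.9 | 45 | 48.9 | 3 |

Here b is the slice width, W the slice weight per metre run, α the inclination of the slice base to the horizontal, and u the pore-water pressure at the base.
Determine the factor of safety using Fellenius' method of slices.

Ordinary method of slices: FS = Σ[c'·Δl_i + (W_i cosα_i − u_i·Δl_i)·tanφ'] / Σ W_i sinα_i, with Δl_i = b_i / cosα_i.
Slice 1: Δl = 1.5/cos1.6° = 1.501 m; N'_1 = 18·cos1.6° − 3·1.501 = 13.5; c'Δl = 5.85; W sinα = 0.5
Slice 2: Δl = 1.6/cos9.7° = 1.623 m; N'_2 = 56·cos9.7° − 11·1.623 = 37.3; c'Δl = 6.33; W sinα = 9.4
Slice 3: Δl = 3.0/cos22.2° = 3.240 m; N'_3 = 180·cos22.2° − 26·3.240 = 82.4; c'Δl = 12.64; W sinα = 68.0
Slice 4: Δl = 1.7/cos36.2° = 2.107 m; N'_4 = 94·cos36.2° − 24·2.107 = 25.3; c'Δl = 8.22; W sinα = 55.5
Slice 5: Δl = 1.9/cos48.9° = 2.890 m; N'_5 = 45·cos48.9° − 3·2.890 = 20.9; c'Δl = 11.27; W sinα = 33.9
Σc'Δl = 44.3 kN/m; ΣN' = 179.5 kN/m; ΣW sinα = 167.4 kN/m
Resisting = 44.3 + 179.5·tan31.2° = 44.3 + 108.7 = 153.0 kN/m
FS = 153.0 / 167.4 = 0.914

FS = 0.91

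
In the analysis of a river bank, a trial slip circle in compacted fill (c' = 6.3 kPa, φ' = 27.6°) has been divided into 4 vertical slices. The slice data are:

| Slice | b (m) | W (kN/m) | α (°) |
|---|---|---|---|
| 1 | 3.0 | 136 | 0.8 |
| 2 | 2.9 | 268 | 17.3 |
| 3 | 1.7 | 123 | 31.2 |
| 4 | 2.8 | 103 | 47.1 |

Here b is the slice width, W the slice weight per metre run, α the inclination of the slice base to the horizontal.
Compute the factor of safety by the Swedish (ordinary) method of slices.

FS = 1.69

Ordinary method of slices: FS = Σ[c'·Δl_i + (W_i cosα_i)·tanφ'] / Σ W_i sinα_i, with Δl_i = b_i / cosα_i.
Slice 1: Δl = 3.0/cos0.8° = 3.000 m; N'_1 = 136·cos0.8° = 136.0; c'Δl = 18.90; W sinα = 1.9
Slice 2: Δl = 2.9/cos17.3° = 3.037 m; N'_2 = 268·cos17.3° = 255.9; c'Δl = 19.14; W sinα = 79.7
Slice 3: Δl = 1.7/cos31.2° = 1.987 m; N'_3 = 123·cos31.2° = 105.2; c'Δl = 12.52; W sinα = 63.7
Slice 4: Δl = 2.8/cos47.1° = 4.113 m; N'_4 = 103·cos47.1° = 70.1; c'Δl = 25.91; W sinα = 75.5
Σc'Δl = 76.5 kN/m; ΣN' = 567.2 kN/m; ΣW sinα = 220.8 kN/m
Resisting = 76.5 + 567.2·tan27.6° = 76.5 + 296.5 = 373.0 kN/m
FS = 373.0 / 220.8 = 1.690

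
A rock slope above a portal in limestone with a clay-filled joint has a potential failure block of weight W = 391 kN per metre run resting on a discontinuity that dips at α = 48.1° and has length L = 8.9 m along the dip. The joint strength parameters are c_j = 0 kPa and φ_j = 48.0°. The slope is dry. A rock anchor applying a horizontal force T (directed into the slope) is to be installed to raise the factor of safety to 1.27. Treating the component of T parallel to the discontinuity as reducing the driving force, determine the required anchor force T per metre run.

Resolving forces along and normal to the sliding plane, with the horizontal anchor force T adding T·sinα to the effective normal force and T·cosα acting up the plane against the driving force:
FS = [c_jL + (W cosα + T sinα) tanφ_j] / [W sinα − T cosα]
Without the anchor: N' = 261.1 kN/m, driving T_d = 291.0 kN/m, resisting R = 0·8.9 + 261.1·tan48.0° = 290.0 kN/m, FS = 1.00.
Setting FS = 1.27 and solving for T:
1.27·(291.0 − T cos48.1°) = 290.0 + T sin48.1°·tan48.0°
T·(sin48.1°·tan48.0° + 1.27·cos48.1°) = 1.27·291.0 − 290.0
T·(0.7443·1.1106 + 1.27·0.6678) = 369.6 − 290.0 = 79.6
T·1.6748 = 79.6
T = 47.5 kN/m

T = 48 kN/m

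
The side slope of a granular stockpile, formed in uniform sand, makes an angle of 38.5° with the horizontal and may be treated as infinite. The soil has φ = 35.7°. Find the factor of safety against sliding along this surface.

For a dry cohesionless infinite slope the factor of safety is FS = tanφ / tanβ.
FS = tan35.7° / tan38.5° = 0.7186 / 0.7954 = 0.903

FS = 0.90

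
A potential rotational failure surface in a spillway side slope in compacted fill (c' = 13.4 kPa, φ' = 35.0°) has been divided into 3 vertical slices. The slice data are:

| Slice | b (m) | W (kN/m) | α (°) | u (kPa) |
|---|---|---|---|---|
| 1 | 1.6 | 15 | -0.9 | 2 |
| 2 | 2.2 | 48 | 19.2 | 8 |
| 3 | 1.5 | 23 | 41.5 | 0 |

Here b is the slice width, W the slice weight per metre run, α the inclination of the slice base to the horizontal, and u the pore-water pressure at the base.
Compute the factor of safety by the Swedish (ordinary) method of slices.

Ordinary method of slices: FS = Σ[c'·Δl_i + (W_i cosα_i − u_i·Δl_i)·tanφ'] / Σ W_i sinα_i, with Δl_i = b_i / cosα_i.
Slice 1: Δl = 1.6/cos(-0.9°) = 1.600 m; N'_1 = 15·cos(-0.9°) − 2·1.600 = 11.8; c'Δl = 21.44; W sinα = -0.2
Slice 2: Δl = 2.2/cos19.2° = 2.330 m; N'_2 = 48·cos19.2° − 8·2.330 = 26.7; c'Δl = 31.22; W sinα = 15.8
Slice 3: Δl = 1.5/cos41.5° = 2.003 m; N'_3 = 23·cos41.5° − 0·2.003 = 17.2; c'Δl = 26.84; W sinα = 15.2
Σc'Δl = 79.5 kN/m; ΣN' = 55.7 kN/m; ΣW sinα = 30.8 kN/m
Resisting = 79.5 + 55.7·tan35.0° = 79.5 + 39.0 = 118.5 kN/m
FS = 118.5 / 30.8 = 3.849

FS = 3.85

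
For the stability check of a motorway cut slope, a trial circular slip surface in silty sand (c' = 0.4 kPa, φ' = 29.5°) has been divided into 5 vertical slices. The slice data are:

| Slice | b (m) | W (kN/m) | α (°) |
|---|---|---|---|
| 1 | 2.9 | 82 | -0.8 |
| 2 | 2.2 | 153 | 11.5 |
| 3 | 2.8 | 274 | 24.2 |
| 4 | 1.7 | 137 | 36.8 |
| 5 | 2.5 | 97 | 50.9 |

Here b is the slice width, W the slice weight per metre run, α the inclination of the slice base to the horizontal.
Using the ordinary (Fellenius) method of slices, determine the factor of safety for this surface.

Ordinary method of slices: FS = Σ[c'·Δl_i + (W_i cosα_i)·tanφ'] / Σ W_i sinα_i, with Δl_i = b_i / cosα_i.
Slice 1: Δl = 2.9/cos(-0.8°) = 2.900 m; N'_1 = 82·cos(-0.8°) = 82.0; c'Δl = 1.16; W sinα = -1.1
Slice 2: Δl = 2.2/cos11.5° = 2.245 m; N'_2 = 153·cos11.5° = 149.9; c'Δl = 0.90; W sinα = 30.5
Slice 3: Δl = 2.8/cos24.2° = 3.070 m; N'_3 = 274·cos24.2° = 249.9; c'Δl = 1.23; W sinα = 112.3
Slice 4: Δl = 1.7/cos36.8° = 2.123 m; N'_4 = 137·cos36.8° = 109.7; c'Δl = 0.85; W sinα = 82.1
Slice 5: Δl = 2.5/cos50.9° = 3.964 m; N'_5 = 97·cos50.9° = 61.2; c'Δl = 1.59; W sinα = 75.3
Σc'Δl = 5.7 kN/m; ΣN' = 652.7 kN/m; ΣW sinα = 299.0 kN/m
Resisting = 5.7 + 652.7·tan29.5° = 5.7 + 369.3 = 375.0 kN/m
FS = 375.0 / 299.0 = 1.254

FS = 1.25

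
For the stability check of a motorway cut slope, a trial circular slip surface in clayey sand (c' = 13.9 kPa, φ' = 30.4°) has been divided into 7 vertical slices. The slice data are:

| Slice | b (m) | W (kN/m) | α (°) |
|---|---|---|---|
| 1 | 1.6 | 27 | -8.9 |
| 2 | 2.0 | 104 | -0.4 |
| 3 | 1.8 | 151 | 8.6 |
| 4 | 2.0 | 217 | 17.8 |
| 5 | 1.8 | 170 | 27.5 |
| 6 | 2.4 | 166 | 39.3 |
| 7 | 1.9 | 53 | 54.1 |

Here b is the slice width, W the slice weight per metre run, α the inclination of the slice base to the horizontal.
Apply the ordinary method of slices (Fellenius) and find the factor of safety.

Ordinary method of slices: FS = Σ[c'·Δl_i + (W_i cosα_i)·tanφ'] / Σ W_i sinα_i, with Δl_i = b_i / cosα_i.
Slice 1: Δl = 1.6/cos(-8.9°) = 1.619 m; N'_1 = 27·cos(-8.9°) = 26.7; c'Δl = 22.51; W sinα = -4.2
Slice 2: Δl = 2.0/cos(-0.4°) = 2.000 m; N'_2 = 104·cos(-0.4°) = 104.0; c'Δl = 27.80; W sinα = -0.7
Slice 3: Δl = 1.8/cos8.6° = 1.820 m; N'_3 = 151·cos8.6° = 149.3; c'Δl = 25.30; W sinα = 22.6
Slice 4: Δl = 2.0/cos17.8° = 2.101 m; N'_4 = 217·cos17.8° = 206.6; c'Δl = 29.20; W sinα = 66.3
Slice 5: Δl = 1.8/cos27.5° = 2.029 m; N'_5 = 170·cos27.5° = 150.8; c'Δl = 28.21; W sinα = 78.5
Slice 6: Δl = 2.4/cos39.3° = 3.101 m; N'_6 = 166·cos39.3° = 128.5; c'Δl = 43.11; W sinα = 105.1
Slice 7: Δl = 1.9/cos54.1° = 3.240 m; N'_7 = 53·cos54.1° = 31.1; c'Δl = 45.04; W sinα = 42.9
Σc'Δl = 221.2 kN/m; ΣN' = 796.9 kN/m; ΣW sinα = 310.6 kN/m
Resisting = 221.2 + 796.9·tan30.4° = 221.2 + 467.5 = 688.7 kN/m
FS = 688.7 / 310.6 = 2.217

FS = 2.22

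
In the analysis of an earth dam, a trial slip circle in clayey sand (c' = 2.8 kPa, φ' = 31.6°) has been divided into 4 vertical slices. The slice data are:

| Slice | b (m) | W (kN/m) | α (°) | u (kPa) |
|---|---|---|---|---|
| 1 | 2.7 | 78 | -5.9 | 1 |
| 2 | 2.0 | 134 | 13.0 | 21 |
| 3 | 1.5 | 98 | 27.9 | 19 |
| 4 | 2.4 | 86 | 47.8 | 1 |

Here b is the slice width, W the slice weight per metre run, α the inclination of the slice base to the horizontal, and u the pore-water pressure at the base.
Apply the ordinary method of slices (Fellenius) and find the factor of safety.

FS = 1.48

Ordinary method of slices: FS = Σ[c'·Δl_i + (W_i cosα_i − u_i·Δl_i)·tanφ'] / Σ W_i sinα_i, with Δl_i = b_i / cosα_i.
Slice 1: Δl = 2.7/cos(-5.9°) = 2.714 m; N'_1 = 78·cos(-5.9°) − 1·2.714 = 74.9; c'Δl = 7.60; W sinα = -8.0
Slice 2: Δl = 2.0/cos13.0° = 2.053 m; N'_2 = 134·cos13.0° − 21·2.053 = 87.5; c'Δl = 5.75; W sinα = 30.1
Slice 3: Δl = 1.5/cos27.9° = 1.697 m; N'_3 = 98·cos27.9° − 19·1.697 = 54.4; c'Δl = 4.75; W sinα = 45.9
Slice 4: Δl = 2.4/cos47.8° = 3.573 m; N'_4 = 86·cos47.8° − 1·3.573 = 54.2; c'Δl = 10.00; W sinα = 63.7
Σc'Δl = 28.1 kN/m; ΣN' = 270.9 kN/m; ΣW sinα = 131.7 kN/m
Resisting = 28.1 + 270.9·tan31.6° = 28.1 + 166.7 = 194.8 kN/m
FS = 194.8 / 131.7 = 1.479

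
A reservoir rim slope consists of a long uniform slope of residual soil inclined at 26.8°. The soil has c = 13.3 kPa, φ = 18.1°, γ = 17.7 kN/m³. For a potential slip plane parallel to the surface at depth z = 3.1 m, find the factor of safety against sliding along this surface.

For an infinite slope with a slip plane parallel to the surface (no pore pressure): FS = [c + γz cos²β tanφ] / [γz sinβ cosβ].
γz = 17.7·3.1 = 54.87 kN/m²
Numerator = 13.3 + 54.87·cos²26.8°·tan18.1° = 13.3 + 54.87·0.7967·0.3269 = 27.588 kPa
Denominator = 54.87·sin26.8°·cos26.8° = 54.87·0.4509·0.8926 = 22.082 kPa
FS = 27.588 / 22.082 = 1.249

FS = 1.25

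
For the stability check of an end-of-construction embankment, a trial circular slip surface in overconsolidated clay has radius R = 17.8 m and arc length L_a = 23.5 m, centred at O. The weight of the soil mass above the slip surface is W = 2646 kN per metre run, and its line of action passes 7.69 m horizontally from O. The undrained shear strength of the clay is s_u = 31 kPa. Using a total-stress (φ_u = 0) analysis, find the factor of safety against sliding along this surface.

FS = 0.64

Taking moments about the centre O, the resisting moment is provided by the undrained shear strength acting along the arc:
M_R = s_u·L_a·R = 31·23.50·17.8 = 12967.3 kN·m/m
M_D = W·d = 2646·7.69 = 20347.7 kN·m/m
FS = M_R / M_D = 12967.3 / 20347.7 = 0.637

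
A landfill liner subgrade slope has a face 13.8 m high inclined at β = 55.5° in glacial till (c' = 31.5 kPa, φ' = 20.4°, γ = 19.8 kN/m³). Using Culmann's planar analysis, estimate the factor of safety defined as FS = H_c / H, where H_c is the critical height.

H_c = (4c'/γ) · sinβ cosφ' / [1 − cos(β − φ')]
    = (4·31.5/19.8) · sin55.5°·cos20.4° / [1 − cos35.1°]
    = 6.364 · 0.7724 / 0.1819 = 27.03 m
FS = H_c / H = 27.03 / 13.8 = 1.959

FS = 1.96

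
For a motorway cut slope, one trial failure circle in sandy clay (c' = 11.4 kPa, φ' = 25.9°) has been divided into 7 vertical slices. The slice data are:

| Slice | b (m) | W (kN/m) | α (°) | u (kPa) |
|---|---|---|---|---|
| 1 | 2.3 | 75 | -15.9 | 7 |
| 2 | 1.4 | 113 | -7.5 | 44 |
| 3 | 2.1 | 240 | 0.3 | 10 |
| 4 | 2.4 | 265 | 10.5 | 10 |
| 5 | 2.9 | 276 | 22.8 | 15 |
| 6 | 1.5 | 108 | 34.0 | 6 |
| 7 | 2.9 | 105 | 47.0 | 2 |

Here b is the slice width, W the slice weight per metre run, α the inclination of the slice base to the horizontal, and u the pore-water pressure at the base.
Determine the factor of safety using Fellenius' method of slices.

FS = 2.48

Ordinary method of slices: FS = Σ[c'·Δl_i + (W_i cosα_i − u_i·Δl_i)·tanφ'] / Σ W_i sinα_i, with Δl_i = b_i / cosα_i.
Slice 1: Δl = 2.3/cos(-15.9°) = 2.391 m; N'_1 = 75·cos(-15.9°) − 7·2.391 = 55.4; c'Δl = 27.26; W sinα = -20.5
Slice 2: Δl = 1.4/cos(-7.5°) = 1.412 m; N'_2 = 113·cos(-7.5°) − 44·1.412 = 49.9; c'Δl = 16.10; W sinα = -14.7
Slice 3: Δl = 2.1/cos0.3° = 2.100 m; N'_3 = 240·cos0.3° − 10·2.100 = 219.0; c'Δl = 23.94; W sinα = 1.3
Slice 4: Δl = 2.4/cos10.5° = 2.441 m; N'_4 = 265·cos10.5° − 10·2.441 = 236.2; c'Δl = 27.83; W sinα = 48.3
Slice 5: Δl = 2.9/cos22.8° = 3.146 m; N'_5 = 276·cos22.8° − 15·3.146 = 207.2; c'Δl = 35.86; W sinα = 107.0
Slice 6: Δl = 1.5/cos34.0° = 1.809 m; N'_6 = 108·cos34.0° − 6·1.809 = 78.7; c'Δl = 20.63; W sinα = 60.4
Slice 7: Δl = 2.9/cos47.0° = 4.252 m; N'_7 = 105·cos47.0° − 2·4.252 = 63.1; c'Δl = 48.48; W sinα = 76.8
Σc'Δl = 200.1 kN/m; ΣN' = 909.5 kN/m; ΣW sinα = 258.4 kN/m
Resisting = 200.1 + 909.5·tan25.9° = 200.1 + 441.6 = 641.7 kN/m
FS = 641.7 / 258.4 = 2.483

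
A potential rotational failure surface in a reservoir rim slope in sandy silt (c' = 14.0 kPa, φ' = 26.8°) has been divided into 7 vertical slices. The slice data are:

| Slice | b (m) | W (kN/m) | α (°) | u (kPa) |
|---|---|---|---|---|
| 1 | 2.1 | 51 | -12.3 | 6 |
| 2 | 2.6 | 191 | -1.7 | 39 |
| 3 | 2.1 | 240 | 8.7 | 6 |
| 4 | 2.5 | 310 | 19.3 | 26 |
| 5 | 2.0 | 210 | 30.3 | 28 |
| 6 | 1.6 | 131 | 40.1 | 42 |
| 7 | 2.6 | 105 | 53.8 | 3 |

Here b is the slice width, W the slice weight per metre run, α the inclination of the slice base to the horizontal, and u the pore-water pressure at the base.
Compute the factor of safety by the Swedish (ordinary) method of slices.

FS = 1.60

Ordinary method of slices: FS = Σ[c'·Δl_i + (W_i cosα_i − u_i·Δl_i)·tanφ'] / Σ W_i sinα_i, with Δl_i = b_i / cosα_i.
Slice 1: Δl = 2.1/cos(-12.3°) = 2.149 m; N'_1 = 51·cos(-12.3°) − 6·2.149 = 36.9; c'Δl = 30.09; W sinα = -10.9
Slice 2: Δl = 2.6/cos(-1.7°) = 2.601 m; N'_2 = 191·cos(-1.7°) − 39·2.601 = 89.5; c'Δl = 36.42; W sinα = -5.7
Slice 3: Δl = 2.1/cos8.7° = 2.124 m; N'_3 = 240·cos8.7° − 6·2.124 = 224.5; c'Δl = 29.74; W sinα = 36.3
Slice 4: Δl = 2.5/cos19.3° = 2.649 m; N'_4 = 310·cos19.3° − 26·2.649 = 223.7; c'Δl = 37.08; W sinα = 102.5
Slice 5: Δl = 2.0/cos30.3° = 2.316 m; N'_5 = 210·cos30.3° − 28·2.316 = 116.5; c'Δl = 32.43; W sinα = 106.0
Slice 6: Δl = 1.6/cos40.1° = 2.092 m; N'_6 = 131·cos40.1° − 42·2.092 = 12.4; c'Δl = 29.28; W sinα = 84.4
Slice 7: Δl = 2.6/cos53.8° = 4.402 m; N'_7 = 105·cos53.8° − 3·4.402 = 48.8; c'Δl = 61.63; W sinα = 84.7
Σc'Δl = 256.7 kN/m; ΣN' = 752.2 kN/m; ΣW sinα = 397.3 kN/m
Resisting = 256.7 + 752.2·tan26.8° = 256.7 + 380.0 = 636.7 kN/m
FS = 636.7 / 397.3 = 1.602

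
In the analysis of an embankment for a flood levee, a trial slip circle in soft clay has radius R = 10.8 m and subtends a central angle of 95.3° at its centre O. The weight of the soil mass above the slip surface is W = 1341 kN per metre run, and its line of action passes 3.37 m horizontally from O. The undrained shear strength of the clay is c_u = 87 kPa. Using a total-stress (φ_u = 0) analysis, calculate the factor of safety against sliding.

FS = 3.73

Taking moments about the centre O, the resisting moment is provided by the undrained shear strength acting along the arc:
Arc length L_a = R·θ = 10.8·(95.3°·π/180) = 10.8·1.6633 = 17.96 m
M_R = c_u·L_a·R = 87·17.96·10.8 = 16878.6 kN·m/m
M_D = W·d = 1341·3.37 = 4519.2 kN·m/m
FS = M_R / M_D = 16878.6 / 4519.2 = 3.735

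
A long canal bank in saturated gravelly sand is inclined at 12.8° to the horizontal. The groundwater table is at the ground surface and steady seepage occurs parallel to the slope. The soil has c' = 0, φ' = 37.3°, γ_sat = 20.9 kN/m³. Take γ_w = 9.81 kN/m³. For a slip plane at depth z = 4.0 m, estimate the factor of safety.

FS = 1.78

With seepage parallel to the slope and the water table at the surface, the effective normal stress on the slip plane uses the buoyant unit weight γ' = γ_sat − γ_w while the driving shear stress uses γ_sat:
FS = [c' + γ' z cos²β tanφ'] / [γ_sat z sinβ cosβ]
(For c' = 0 this reduces to FS = (γ'/γ_sat)·tanφ'/tanβ.)
γ' = 20.9 − 9.81 = 11.09 kN/m³
Numerator = 0.0 + 11.09·4.0·cos²12.8°·tan37.3° = 0.0 + 11.09·4.0·0.9509·0.7618 = 32.135 kPa
Denominator = 20.9·4.0·sin12.8°·cos12.8° = 20.9·4.0·0.2215·0.9751 = 18.061 kPa
FS = 32.135 / 18.061 = 1.779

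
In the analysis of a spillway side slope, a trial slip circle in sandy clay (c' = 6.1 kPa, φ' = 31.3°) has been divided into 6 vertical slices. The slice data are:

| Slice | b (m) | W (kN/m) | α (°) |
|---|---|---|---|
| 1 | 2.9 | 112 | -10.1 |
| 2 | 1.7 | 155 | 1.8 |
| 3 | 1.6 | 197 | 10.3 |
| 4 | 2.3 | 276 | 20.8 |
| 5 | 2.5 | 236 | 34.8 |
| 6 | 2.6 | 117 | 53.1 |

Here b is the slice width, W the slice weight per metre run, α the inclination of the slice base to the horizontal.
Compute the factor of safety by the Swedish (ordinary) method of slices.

Ordinary method of slices: FS = Σ[c'·Δl_i + (W_i cosα_i)·tanφ'] / Σ W_i sinα_i, with Δl_i = b_i / cosα_i.
Slice 1: Δl = 2.9/cos(-10.1°) = 2.946 m; N'_1 = 112·cos(-10.1°) = 110.3; c'Δl = 17.97; W sinα = -19.6
Slice 2: Δl = 1.7/cos1.8° = 1.701 m; N'_2 = 155·cos1.8° = 154.9; c'Δl = 10.38; W sinα = 4.9
Slice 3: Δl = 1.6/cos10.3° = 1.626 m; N'_3 = 197·cos10.3° = 193.8; c'Δl = 9.92; W sinα = 35.2
Slice 4: Δl = 2.3/cos20.8° = 2.460 m; N'_4 = 276·cos20.8° = 258.0; c'Δl = 15.01; W sinα = 98.0
Slice 5: Δl = 2.5/cos34.8° = 3.045 m; N'_5 = 236·cos34.8° = 193.8; c'Δl = 18.57; W sinα = 134.7
Slice 6: Δl = 2.6/cos53.1° = 4.330 m; N'_6 = 117·cos53.1° = 70.2; c'Δl = 26.41; W sinα = 93.6
Σc'Δl = 98.3 kN/m; ΣN' = 981.1 kN/m; ΣW sinα = 346.7 kN/m
Resisting = 98.3 + 981.1·tan31.3° = 98.3 + 596.5 = 694.8 kN/m
FS = 694.8 / 346.7 = 2.004

FS = 2.00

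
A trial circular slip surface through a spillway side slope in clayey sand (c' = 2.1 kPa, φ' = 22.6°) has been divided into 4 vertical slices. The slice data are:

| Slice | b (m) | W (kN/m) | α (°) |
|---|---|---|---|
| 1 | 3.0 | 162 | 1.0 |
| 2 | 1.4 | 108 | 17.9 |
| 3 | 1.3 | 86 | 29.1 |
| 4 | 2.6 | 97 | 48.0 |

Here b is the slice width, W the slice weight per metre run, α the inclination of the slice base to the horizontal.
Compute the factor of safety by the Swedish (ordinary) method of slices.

Ordinary method of slices: FS = Σ[c'·Δl_i + (W_i cosα_i)·tanφ'] / Σ W_i sinα_i, with Δl_i = b_i / cosα_i.
Slice 1: Δl = 3.0/cos1.0° = 3.000 m; N'_1 = 162·cos1.0° = 162.0; c'Δl = 6.30; W sinα = 2.8
Slice 2: Δl = 1.4/cos17.9° = 1.471 m; N'_2 = 108·cos17.9° = 102.8; c'Δl = 3.09; W sinα = 33.2
Slice 3: Δl = 1.3/cos29.1° = 1.488 m; N'_3 = 86·cos29.1° = 75.1; c'Δl = 3.12; W sinα = 41.8
Slice 4: Δl = 2.6/cos48.0° = 3.886 m; N'_4 = 97·cos48.0° = 64.9; c'Δl = 8.16; W sinα = 72.1
Σc'Δl = 20.7 kN/m; ΣN' = 404.8 kN/m; ΣW sinα = 149.9 kN/m
Resisting = 20.7 + 404.8·tan22.6° = 20.7 + 168.5 = 189.2 kN/m
FS = 189.2 / 149.9 = 1.262

FS = 1.26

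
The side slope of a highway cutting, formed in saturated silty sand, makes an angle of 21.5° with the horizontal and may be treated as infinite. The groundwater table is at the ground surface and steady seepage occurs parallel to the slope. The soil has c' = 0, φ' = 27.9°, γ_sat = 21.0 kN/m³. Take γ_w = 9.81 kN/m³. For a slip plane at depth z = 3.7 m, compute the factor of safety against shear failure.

With seepage parallel to the slope and the water table at the surface, the effective normal stress on the slip plane uses the buoyant unit weight γ' = γ_sat − γ_w while the driving shear stress uses γ_sat:
FS = [c' + γ' z cos²β tanφ'] / [γ_sat z sinβ cosβ]
(For c' = 0 this reduces to FS = (γ'/γ_sat)·tanφ'/tanβ.)
γ' = 21.0 − 9.81 = 11.19 kN/m³
Numerator = 0.0 + 11.19·3.7·cos²21.5°·tan27.9° = 0.0 + 11.19·3.7·0.8657·0.5295 = 18.977 kPa
Denominator = 21.0·3.7·sin21.5°·cos21.5° = 21.0·3.7·0.3665·0.9304 = 26.496 kPa
FS = 18.977 / 26.496 = 0.716

FS = 0.72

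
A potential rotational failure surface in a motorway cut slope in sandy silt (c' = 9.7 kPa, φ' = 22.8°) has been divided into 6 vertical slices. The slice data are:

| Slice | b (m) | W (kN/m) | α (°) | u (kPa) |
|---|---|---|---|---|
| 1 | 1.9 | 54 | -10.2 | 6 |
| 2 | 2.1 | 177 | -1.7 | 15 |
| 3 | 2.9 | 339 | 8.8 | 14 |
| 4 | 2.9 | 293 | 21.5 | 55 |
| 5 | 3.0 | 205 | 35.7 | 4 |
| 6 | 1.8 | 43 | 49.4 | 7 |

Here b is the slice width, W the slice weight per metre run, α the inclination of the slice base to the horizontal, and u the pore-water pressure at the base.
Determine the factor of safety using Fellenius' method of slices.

FS = 1.59

Ordinary method of slices: FS = Σ[c'·Δl_i + (W_i cosα_i − u_i·Δl_i)·tanφ'] / Σ W_i sinα_i, with Δl_i = b_i / cosα_i.
Slice 1: Δl = 1.9/cos(-10.2°) = 1.931 m; N'_1 = 54·cos(-10.2°) − 6·1.931 = 41.6; c'Δl = 18.73; W sinα = -9.6
Slice 2: Δl = 2.1/cos(-1.7°) = 2.101 m; N'_2 = 177·cos(-1.7°) − 15·2.101 = 145.4; c'Δl = 20.38; W sinα = -5.3
Slice 3: Δl = 2.9/cos8.8° = 2.935 m; N'_3 = 339·cos8.8° − 14·2.935 = 293.9; c'Δl = 28.47; W sinα = 51.9
Slice 4: Δl = 2.9/cos21.5° = 3.117 m; N'_4 = 293·cos21.5° − 55·3.117 = 101.2; c'Δl = 30.23; W sinα = 107.4
Slice 5: Δl = 3.0/cos35.7° = 3.694 m; N'_5 = 205·cos35.7° − 4·3.694 = 151.7; c'Δl = 35.83; W sinα = 119.6
Slice 6: Δl = 1.8/cos49.4° = 2.766 m; N'_6 = 43·cos49.4° − 7·2.766 = 8.6; c'Δl = 26.83; W sinα = 32.6
Σc'Δl = 160.5 kN/m; ΣN' = 742.4 kN/m; ΣW sinα = 296.7 kN/m
Resisting = 160.5 + 742.4·tan22.8° = 160.5 + 312.1 = 472.5 kN/m
FS = 472.5 / 296.7 = 1.593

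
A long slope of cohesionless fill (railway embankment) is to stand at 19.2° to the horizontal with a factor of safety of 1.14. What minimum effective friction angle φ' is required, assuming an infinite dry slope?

FS = tanφ'/tanβ ⇒ tanφ' = FS · tanβ = 1.14 · tan19.2° = 0.3970
φ' = arctan(0.3970) = 21.65°

φ' = 21.7°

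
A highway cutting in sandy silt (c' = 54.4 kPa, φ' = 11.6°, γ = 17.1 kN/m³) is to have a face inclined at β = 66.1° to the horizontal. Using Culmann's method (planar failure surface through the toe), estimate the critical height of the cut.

Culmann's analysis gives the critical failure plane at α_cr = (β + φ')/2 = (66.1 + 11.6)/2 = 38.8°, and the critical height
H_c = (4c'/γ) · sinβ cosφ' / [1 − cos(β − φ')]
    = (4·54.4/17.1) · sin66.1°·cos11.6° / [1 − cos(54.5°)]
    = 12.725 · 0.9143·0.9796 / [1 − 0.5807]
    = 12.725 · 0.8956 / 0.4193
    = 27.18 m

H_c = 27.18 m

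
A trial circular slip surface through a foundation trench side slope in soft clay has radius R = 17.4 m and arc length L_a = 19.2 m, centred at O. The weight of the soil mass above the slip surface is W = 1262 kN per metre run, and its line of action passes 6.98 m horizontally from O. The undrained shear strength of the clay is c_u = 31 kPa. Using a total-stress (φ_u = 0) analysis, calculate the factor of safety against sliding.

FS = 1.18

Taking moments about the centre O, the resisting moment is provided by the undrained shear strength acting along the arc:
M_R = c_u·L_a·R = 31·19.20·17.4 = 10356.5 kN·m/m
M_D = W·d = 1262·6.98 = 8808.8 kN·m/m
FS = M_R / M_D = 10356.5 / 8808.8 = 1.176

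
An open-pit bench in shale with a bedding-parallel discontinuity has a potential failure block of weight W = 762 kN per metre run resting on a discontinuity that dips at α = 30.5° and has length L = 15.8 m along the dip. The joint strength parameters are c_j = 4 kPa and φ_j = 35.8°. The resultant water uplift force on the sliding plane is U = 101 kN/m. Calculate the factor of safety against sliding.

FS = 1.20

Resolving the block weight along and normal to the plane and applying the Mohr–Coulomb strength on the joint:
N' = W cosα − U = 762·cos30.5° − 101 = 555.6 kN/m
Driving force T = W sinα = 762·sin30.5° = 386.7 kN/m
Resisting force R = c_j·L + N'·tanφ_j = 4·15.8 + 555.6·tan35.8° = 63.2 + 400.7 = 463.9 kN/m
FS = R / T = 463.9 / 386.7 = 1.199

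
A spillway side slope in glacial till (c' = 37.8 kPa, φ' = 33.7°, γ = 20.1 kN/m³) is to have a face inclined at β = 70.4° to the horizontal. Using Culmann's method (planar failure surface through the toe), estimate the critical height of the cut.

H_c = 29.74 m

Culmann's analysis gives the critical failure plane at α_cr = (β + φ')/2 = (70.4 + 33.7)/2 = 52.1°, and the critical height
H_c = (4c'/γ) · sinβ cosφ' / [1 − cos(β − φ')]
    = (4·37.8/20.1) · sin70.4°·cos33.7° / [1 − cos(36.7°)]
    = 7.522 · 0.9421·0.8320 / [1 − 0.8018]
    = 7.522 · 0.7837 / 0.1982
    = 29.74 m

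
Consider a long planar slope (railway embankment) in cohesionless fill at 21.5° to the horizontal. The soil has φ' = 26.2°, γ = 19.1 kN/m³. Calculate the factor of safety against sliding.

For a dry cohesionless infinite slope the factor of safety is FS = tanφ' / tanβ.
FS = tan26.2° / tan21.5° = 0.4921 / 0.3939 = 1.249

FS = 1.25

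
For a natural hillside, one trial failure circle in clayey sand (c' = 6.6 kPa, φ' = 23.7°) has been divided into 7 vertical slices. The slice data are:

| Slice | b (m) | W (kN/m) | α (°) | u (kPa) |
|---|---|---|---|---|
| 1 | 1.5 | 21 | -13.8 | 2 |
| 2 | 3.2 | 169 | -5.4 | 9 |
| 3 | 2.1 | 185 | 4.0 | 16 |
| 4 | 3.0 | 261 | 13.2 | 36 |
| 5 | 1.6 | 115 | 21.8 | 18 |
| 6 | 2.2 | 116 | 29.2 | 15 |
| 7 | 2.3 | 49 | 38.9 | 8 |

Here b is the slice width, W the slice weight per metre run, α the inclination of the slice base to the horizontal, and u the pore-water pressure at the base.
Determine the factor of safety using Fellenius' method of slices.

Ordinary method of slices: FS = Σ[c'·Δl_i + (W_i cosα_i − u_i·Δl_i)·tanφ'] / Σ W_i sinα_i, with Δl_i = b_i / cosα_i.
Slice 1: Δl = 1.5/cos(-13.8°) = 1.545 m; N'_1 = 21·cos(-13.8°) − 2·1.545 = 17.3; c'Δl = 10.19; W sinα = -5.0
Slice 2: Δl = 3.2/cos(-5.4°) = 3.214 m; N'_2 = 169·cos(-5.4°) − 9·3.214 = 139.3; c'Δl = 21.21; W sinα = -15.9
Slice 3: Δl = 2.1/cos4.0° = 2.105 m; N'_3 = 185·cos4.0° − 16·2.105 = 150.9; c'Δl = 13.89; W sinα = 12.9
Slice 4: Δl = 3.0/cos13.2° = 3.081 m; N'_4 = 261·cos13.2° − 36·3.081 = 143.2; c'Δl = 20.34; W sinα = 59.6
Slice 5: Δl = 1.6/cos21.8° = 1.723 m; N'_5 = 115·cos21.8° − 18·1.723 = 75.8; c'Δl = 11.37; W sinα = 42.7
Slice 6: Δl = 2.2/cos29.2° = 2.520 m; N'_6 = 116·cos29.2° − 15·2.520 = 63.5; c'Δl = 16.63; W sinα = 56.6
Slice 7: Δl = 2.3/cos38.9° = 2.955 m; N'_7 = 49·cos38.9° − 8·2.955 = 14.5; c'Δl = 19.51; W sinα = 30.8
Σc'Δl = 113.2 kN/m; ΣN' = 604.4 kN/m; ΣW sinα = 181.7 kN/m
Resisting = 113.2 + 604.4·tan23.7° = 113.2 + 265.3 = 378.5 kN/m
FS = 378.5 / 181.7 = 2.083

FS = 2.08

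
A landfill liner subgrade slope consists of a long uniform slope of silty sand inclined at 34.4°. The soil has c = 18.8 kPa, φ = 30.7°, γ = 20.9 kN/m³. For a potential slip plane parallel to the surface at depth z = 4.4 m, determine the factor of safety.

FS = 1.31

For an infinite slope with a slip plane parallel to the surface (no pore pressure): FS = [c + γz cos²β tanφ] / [γz sinβ cosβ].
γz = 20.9·4.4 = 91.96 kN/m²
Numerator = 18.8 + 91.96·cos²34.4°·tan30.7° = 18.8 + 91.96·0.6808·0.5938 = 55.974 kPa
Denominator = 91.96·sin34.4°·cos34.4° = 91.96·0.5650·0.8251 = 42.868 kPa
FS = 55.974 / 42.868 = 1.306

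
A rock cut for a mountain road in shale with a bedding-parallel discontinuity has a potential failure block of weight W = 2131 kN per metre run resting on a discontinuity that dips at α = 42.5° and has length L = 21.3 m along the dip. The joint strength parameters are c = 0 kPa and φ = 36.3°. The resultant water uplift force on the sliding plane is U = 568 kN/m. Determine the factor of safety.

FS = 0.51

Resolving the block weight along and normal to the plane and applying the Mohr–Coulomb strength on the joint:
N' = W cosα − U = 2131·cos42.5° − 568 = 1003.1 kN/m
Driving force T = W sinα = 2131·sin42.5° = 1439.7 kN/m
Resisting force R = c·L + N'·tanφ = 0·21.3 + 1003.1·tan36.3° = 0.0 + 736.9 = 736.9 kN/m
FS = R / T = 736.9 / 1439.7 = 0.512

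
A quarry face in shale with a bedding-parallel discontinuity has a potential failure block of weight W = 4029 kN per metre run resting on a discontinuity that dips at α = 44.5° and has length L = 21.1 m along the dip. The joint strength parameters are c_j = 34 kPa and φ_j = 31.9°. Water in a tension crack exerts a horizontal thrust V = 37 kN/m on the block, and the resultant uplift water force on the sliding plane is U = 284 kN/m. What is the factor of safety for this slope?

Resolving the block weight along and normal to the plane and applying the Mohr–Coulomb strength on the joint:
N' = W cosα − U − V sinα = 4029·cos44.5° − 284 − 37·sin44.5° = 2563.8 kN/m
Driving force T = W sinα + V cosα = 4029·sin44.5° + 37·cos44.5° = 2850.4 kN/m
Resisting force R = c_j·L + N'·tanφ_j = 34·21.1 + 2563.8·tan31.9° = 717.4 + 1595.8 = 2313.2 kN/m
FS = R / T = 2313.2 / 2850.4 = 0.812

FS = 0.81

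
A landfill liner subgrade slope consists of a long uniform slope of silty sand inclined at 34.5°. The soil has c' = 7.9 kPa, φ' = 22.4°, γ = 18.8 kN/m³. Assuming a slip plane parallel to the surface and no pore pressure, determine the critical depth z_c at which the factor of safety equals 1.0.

z_c = 2.25 m

Setting FS = 1.00 in FS = [c' + γz cos²β tanφ'] / [γz sinβ cosβ] and solving for z:
z = c' / [γ cosβ (FS·sinβ − cosβ·tanφ')]
  = 7.9 / [18.8·cos34.5°·(1.00·sin34.5° − cos34.5°·tan22.4°)]
  = 7.9 / [18.8·0.8241·(1.00·0.5664 − 0.8241·0.4122)]
  = 7.9 / 3.5128 = 2.249 m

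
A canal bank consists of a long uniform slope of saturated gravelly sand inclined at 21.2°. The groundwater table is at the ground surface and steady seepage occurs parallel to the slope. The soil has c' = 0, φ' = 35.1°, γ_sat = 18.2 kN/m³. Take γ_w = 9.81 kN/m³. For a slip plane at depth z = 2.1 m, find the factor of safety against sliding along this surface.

FS = 0.84

With seepage parallel to the slope and the water table at the surface, the effective normal stress on the slip plane uses the buoyant unit weight γ' = γ_sat − γ_w while the driving shear stress uses γ_sat:
FS = [c' + γ' z cos²β tanφ'] / [γ_sat z sinβ cosβ]
(For c' = 0 this reduces to FS = (γ'/γ_sat)·tanφ'/tanβ.)
γ' = 18.2 − 9.81 = 8.39 kN/m³
Numerator = 0.0 + 8.39·2.1·cos²21.2°·tan35.1° = 0.0 + 8.39·2.1·0.8692·0.7028 = 10.764 kPa
Denominator = 18.2·2.1·sin21.2°·cos21.2° = 18.2·2.1·0.3616·0.9323 = 12.886 kPa
FS = 10.764 / 12.886 = 0.835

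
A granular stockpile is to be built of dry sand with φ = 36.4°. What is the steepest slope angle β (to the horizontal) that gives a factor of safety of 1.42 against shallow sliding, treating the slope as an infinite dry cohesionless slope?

β = 27.4°

For an infinite dry cohesionless slope FS = tanφ/tanβ, so tanβ = tanφ / FS.
tanβ = tan36.4° / 1.42 = 0.7373 / 1.42 = 0.5192
β = arctan(0.5192) = 27.44°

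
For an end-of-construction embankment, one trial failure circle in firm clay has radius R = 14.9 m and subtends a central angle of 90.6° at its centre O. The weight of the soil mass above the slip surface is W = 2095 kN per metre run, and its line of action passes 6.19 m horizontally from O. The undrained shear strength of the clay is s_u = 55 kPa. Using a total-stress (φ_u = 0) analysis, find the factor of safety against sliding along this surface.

Taking moments about the centre O, the resisting moment is provided by the undrained shear strength acting along the arc:
Arc length L_a = R·θ = 14.9·(90.6°·π/180) = 14.9·1.5813 = 23.56 m
M_R = s_u·L_a·R = 55·23.56·14.9 = 19308.2 kN·m/m
M_D = W·d = 2095·6.19 = 12968.1 kN·m/m
FS = M_R / M_D = 19308.2 / 12968.1 = 1.489

FS = 1.49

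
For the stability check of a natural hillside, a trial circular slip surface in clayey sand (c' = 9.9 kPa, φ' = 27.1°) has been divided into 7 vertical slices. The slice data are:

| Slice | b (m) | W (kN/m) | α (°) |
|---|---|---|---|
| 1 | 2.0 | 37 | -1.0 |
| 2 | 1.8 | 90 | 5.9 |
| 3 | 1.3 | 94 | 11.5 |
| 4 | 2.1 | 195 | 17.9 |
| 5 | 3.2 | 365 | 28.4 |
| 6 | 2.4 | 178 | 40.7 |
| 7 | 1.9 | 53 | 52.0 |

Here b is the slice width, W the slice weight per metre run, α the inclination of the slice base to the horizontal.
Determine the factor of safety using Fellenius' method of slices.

Ordinary method of slices: FS = Σ[c'·Δl_i + (W_i cosα_i)·tanφ'] / Σ W_i sinα_i, with Δl_i = b_i / cosα_i.
Slice 1: Δl = 2.0/cos(-1.0°) = 2.000 m; N'_1 = 37·cos(-1.0°) = 37.0; c'Δl = 19.80; W sinα = -0.6
Slice 2: Δl = 1.8/cos5.9° = 1.810 m; N'_2 = 90·cos5.9° = 89.5; c'Δl = 17.91; W sinα = 9.3
Slice 3: Δl = 1.3/cos11.5° = 1.327 m; N'_3 = 94·cos11.5° = 92.1; c'Δl = 13.13; W sinα = 18.7
Slice 4: Δl = 2.1/cos17.9° = 2.207 m; N'_4 = 195·cos17.9° = 185.6; c'Δl = 21.85; W sinα = 59.9
Slice 5: Δl = 3.2/cos28.4° = 3.638 m; N'_5 = 365·cos28.4° = 321.1; c'Δl = 36.01; W sinα = 173.6
Slice 6: Δl = 2.4/cos40.7° = 3.166 m; N'_6 = 178·cos40.7° = 134.9; c'Δl = 31.34; W sinα = 116.1
Slice 7: Δl = 1.9/cos52.0° = 3.086 m; N'_7 = 53·cos52.0° = 32.6; c'Δl = 30.55; W sinα = 41.8
Σc'Δl = 170.6 kN/m; ΣN' = 892.8 kN/m; ΣW sinα = 418.7 kN/m
Resisting = 170.6 + 892.8·tan27.1° = 170.6 + 456.9 = 627.5 kN/m
FS = 627.5 / 418.7 = 1.499

FS = 1.50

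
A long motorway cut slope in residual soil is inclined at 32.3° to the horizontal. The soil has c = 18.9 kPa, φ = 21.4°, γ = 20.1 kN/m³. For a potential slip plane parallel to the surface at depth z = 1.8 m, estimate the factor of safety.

For an infinite slope with a slip plane parallel to the surface (no pore pressure): FS = [c + γz cos²β tanφ] / [γz sinβ cosβ].
γz = 20.1·1.8 = 36.18 kN/m²
Numerator = 18.9 + 36.18·cos²32.3°·tan21.4° = 18.9 + 36.18·0.7145·0.3919 = 29.030 kPa
Denominator = 36.18·sin32.3°·cos32.3° = 36.18·0.5344·0.8453 = 16.341 kPa
FS = 29.030 / 16.341 = 1.776

FS = 1.78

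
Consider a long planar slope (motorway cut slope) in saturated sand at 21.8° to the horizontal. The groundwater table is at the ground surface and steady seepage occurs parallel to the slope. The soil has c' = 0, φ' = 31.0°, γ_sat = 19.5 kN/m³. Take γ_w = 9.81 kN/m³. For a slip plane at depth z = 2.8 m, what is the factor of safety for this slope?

With seepage parallel to the slope and the water table at the surface, the effective normal stress on the slip plane uses the buoyant unit weight γ' = γ_sat − γ_w while the driving shear stress uses γ_sat:
FS = [c' + γ' z cos²β tanφ'] / [γ_sat z sinβ cosβ]
(For c' = 0 this reduces to FS = (γ'/γ_sat)·tanφ'/tanβ.)
γ' = 19.5 − 9.81 = 9.69 kN/m³
Numerator = 0.0 + 9.69·2.8·cos²21.8°·tan31.0° = 0.0 + 9.69·2.8·0.8621·0.6009 = 14.054 kPa
Denominator = 19.5·2.8·sin21.8°·cos21.8° = 19.5·2.8·0.3714·0.9285 = 18.827 kPa
FS = 14.054 / 18.827 = 0.747

FS = 0.75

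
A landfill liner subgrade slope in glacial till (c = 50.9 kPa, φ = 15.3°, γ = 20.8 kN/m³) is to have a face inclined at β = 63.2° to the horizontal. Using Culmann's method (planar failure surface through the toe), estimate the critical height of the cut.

Culmann's analysis gives the critical failure plane at α_cr = (β + φ)/2 = (63.2 + 15.3)/2 = 39.2°, and the critical height
H_c = (4c/γ) · sinβ cosφ / [1 − cos(β − φ)]
    = (4·50.9/20.8) · sin63.2°·cos15.3° / [1 − cos(47.9°)]
    = 9.788 · 0.8926·0.9646 / [1 − 0.6704]
    = 9.788 · 0.8610 / 0.3296
    = 25.57 m

H_c = 25.57 m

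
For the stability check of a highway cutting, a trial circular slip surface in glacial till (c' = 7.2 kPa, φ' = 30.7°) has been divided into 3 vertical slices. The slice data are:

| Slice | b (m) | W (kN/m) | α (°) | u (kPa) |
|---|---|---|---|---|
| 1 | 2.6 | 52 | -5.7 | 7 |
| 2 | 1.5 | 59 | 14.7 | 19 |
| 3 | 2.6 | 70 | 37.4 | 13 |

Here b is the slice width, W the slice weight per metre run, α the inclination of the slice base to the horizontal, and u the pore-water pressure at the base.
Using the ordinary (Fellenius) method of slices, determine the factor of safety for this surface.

FS = 1.86

Ordinary method of slices: FS = Σ[c'·Δl_i + (W_i cosα_i − u_i·Δl_i)·tanφ'] / Σ W_i sinα_i, with Δl_i = b_i / cosα_i.
Slice 1: Δl = 2.6/cos(-5.7°) = 2.613 m; N'_1 = 52·cos(-5.7°) − 7·2.613 = 33.5; c'Δl = 18.81; W sinα = -5.2
Slice 2: Δl = 1.5/cos14.7° = 1.551 m; N'_2 = 59·cos14.7° − 19·1.551 = 27.6; c'Δl = 11.17; W sinα = 15.0
Slice 3: Δl = 2.6/cos37.4° = 3.273 m; N'_3 = 70·cos37.4° − 13·3.273 = 13.1; c'Δl = 23.56; W sinα = 42.5
Σc'Δl = 53.5 kN/m; ΣN' = 74.1 kN/m; ΣW sinα = 52.3 kN/m
Resisting = 53.5 + 74.1·tan30.7° = 53.5 + 44.0 = 97.6 kN/m
FS = 97.6 / 52.3 = 1.864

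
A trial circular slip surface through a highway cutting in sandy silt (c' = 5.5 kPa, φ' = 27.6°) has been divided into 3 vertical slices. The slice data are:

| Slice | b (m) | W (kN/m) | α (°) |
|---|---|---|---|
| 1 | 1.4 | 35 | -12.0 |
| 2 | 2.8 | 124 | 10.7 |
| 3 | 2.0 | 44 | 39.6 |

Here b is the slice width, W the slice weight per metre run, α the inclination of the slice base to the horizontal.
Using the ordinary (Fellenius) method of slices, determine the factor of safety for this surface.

Ordinary method of slices: FS = Σ[c'·Δl_i + (W_i cosα_i)·tanφ'] / Σ W_i sinα_i, with Δl_i = b_i / cosα_i.
Slice 1: Δl = 1.4/cos(-12.0°) = 1.431 m; N'_1 = 35·cos(-12.0°) = 34.2; c'Δl = 7.87; W sinα = -7.3
Slice 2: Δl = 2.8/cos10.7° = 2.850 m; N'_2 = 124·cos10.7° = 121.8; c'Δl = 15.67; W sinα = 23.0
Slice 3: Δl = 2.0/cos39.6° = 2.596 m; N'_3 = 44·cos39.6° = 33.9; c'Δl = 14.28; W sinα = 28.0
Σc'Δl = 37.8 kN/m; ΣN' = 190.0 kN/m; ΣW sinα = 43.8 kN/m
Resisting = 37.8 + 190.0·tan27.6° = 37.8 + 99.3 = 137.1 kN/m
FS = 137.1 / 43.8 = 3.132

FS = 3.13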